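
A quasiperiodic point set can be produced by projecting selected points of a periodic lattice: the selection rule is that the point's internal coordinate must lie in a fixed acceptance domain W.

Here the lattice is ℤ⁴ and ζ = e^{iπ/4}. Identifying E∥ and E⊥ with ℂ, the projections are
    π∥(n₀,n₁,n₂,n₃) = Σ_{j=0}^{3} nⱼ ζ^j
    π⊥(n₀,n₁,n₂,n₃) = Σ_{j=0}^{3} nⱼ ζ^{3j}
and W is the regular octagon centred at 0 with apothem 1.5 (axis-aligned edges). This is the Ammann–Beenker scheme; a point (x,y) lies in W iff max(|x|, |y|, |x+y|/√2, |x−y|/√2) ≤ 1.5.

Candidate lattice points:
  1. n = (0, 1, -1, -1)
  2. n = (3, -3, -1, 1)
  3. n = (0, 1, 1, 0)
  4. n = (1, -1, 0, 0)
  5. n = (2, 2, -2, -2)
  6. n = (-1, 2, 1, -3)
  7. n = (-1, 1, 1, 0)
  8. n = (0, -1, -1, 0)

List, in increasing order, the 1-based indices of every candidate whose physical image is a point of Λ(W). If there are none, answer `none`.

3, 8

π⊥(n) = n₀ + n₁ζ³ + n₂ζ⁶ + n₃ζ⁹ where ζ = e^{iπ/4}.
candidate 1: n = (0, 1, -1, -1) → π⊥ ≈ (-1.41421, +1.00000); max(|x|,|y|,|x±y|/√2) = 1.70711 > 1.5 ⇒ ∉ W
candidate 2: n = (3, -3, -1, 1) → π⊥ ≈ (+5.82843, -0.41421); max(|x|,|y|,|x±y|/√2) = 5.82843 > 1.5 ⇒ ∉ W
candidate 3: n = (0, 1, 1, 0) → π⊥ ≈ (-0.70711, -0.29289); max(|x|,|y|,|x±y|/√2) = 0.70711 ≤ 1.5 ⇒ ∈ W
candidate 4: n = (1, -1, 0, 0) → π⊥ ≈ (+1.70711, -0.70711); max(|x|,|y|,|x±y|/√2) = 1.70711 > 1.5 ⇒ ∉ W
candidate 5: n = (2, 2, -2, -2) → π⊥ ≈ (-0.82843, +2.00000); max(|x|,|y|,|x±y|/√2) = 2.00000 > 1.5 ⇒ ∉ W
candidate 6: n = (-1, 2, 1, -3) → π⊥ ≈ (-4.53553, -1.70711); max(|x|,|y|,|x±y|/√2) = 4.53553 > 1.5 ⇒ ∉ W
candidate 7: n = (-1, 1, 1, 0) → π⊥ ≈ (-1.70711, -0.29289); max(|x|,|y|,|x±y|/√2) = 1.70711 > 1.5 ⇒ ∉ W
candidate 8: n = (0, -1, -1, 0) → π⊥ ≈ (+0.70711, +0.29289); max(|x|,|y|,|x±y|/√2) = 0.70711 ≤ 1.5 ⇒ ∈ W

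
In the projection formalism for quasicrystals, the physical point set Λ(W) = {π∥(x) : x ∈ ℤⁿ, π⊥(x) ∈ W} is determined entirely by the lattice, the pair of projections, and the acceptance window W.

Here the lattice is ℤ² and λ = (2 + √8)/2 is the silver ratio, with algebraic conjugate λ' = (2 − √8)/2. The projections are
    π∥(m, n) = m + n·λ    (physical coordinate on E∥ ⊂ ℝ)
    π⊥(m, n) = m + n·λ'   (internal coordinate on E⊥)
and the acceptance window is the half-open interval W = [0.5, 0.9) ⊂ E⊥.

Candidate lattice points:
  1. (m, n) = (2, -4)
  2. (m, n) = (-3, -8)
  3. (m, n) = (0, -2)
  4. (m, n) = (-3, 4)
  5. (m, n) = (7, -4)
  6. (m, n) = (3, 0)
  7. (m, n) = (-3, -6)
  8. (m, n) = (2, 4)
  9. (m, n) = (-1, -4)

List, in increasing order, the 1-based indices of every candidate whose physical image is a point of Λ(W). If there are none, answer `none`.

Numerically λ ≈ 2.414214 and λ' = −1/λ ≈ -0.414214.
#1 (2,-4): internal coord 2 + (-4)·λ' = +3.656854; +3.656854 ∉ [0.5, 0.9) → out
#2 (-3,-8): internal coord -3 + (-8)·λ' = +0.313708; +0.313708 ∉ [0.5, 0.9) → out
#3 (0,-2): internal coord 0 + (-2)·λ' = +0.828427; +0.828427 ∈ [0.5, 0.9) → IN Λ
#4 (-3,4): internal coord -3 + (4)·λ' = -4.656854; -4.656854 ∉ [0.5, 0.9) → out
#5 (7,-4): internal coord 7 + (-4)·λ' = +8.656854; +8.656854 ∉ [0.5, 0.9) → out
#6 (3,0): internal coord 3 + (0)·λ' = +3.000000; +3.000000 ∉ [0.5, 0.9) → out
#7 (-3,-6): internal coord -3 + (-6)·λ' = -0.514719; -0.514719 ∉ [0.5, 0.9) → out
#8 (2,4): internal coord 2 + (4)·λ' = +0.343146; +0.343146 ∉ [0.5, 0.9) → out
#9 (-1,-4): internal coord -1 + (-4)·λ' = +0.656854; +0.656854 ∈ [0.5, 0.9) → IN Λ

3, 9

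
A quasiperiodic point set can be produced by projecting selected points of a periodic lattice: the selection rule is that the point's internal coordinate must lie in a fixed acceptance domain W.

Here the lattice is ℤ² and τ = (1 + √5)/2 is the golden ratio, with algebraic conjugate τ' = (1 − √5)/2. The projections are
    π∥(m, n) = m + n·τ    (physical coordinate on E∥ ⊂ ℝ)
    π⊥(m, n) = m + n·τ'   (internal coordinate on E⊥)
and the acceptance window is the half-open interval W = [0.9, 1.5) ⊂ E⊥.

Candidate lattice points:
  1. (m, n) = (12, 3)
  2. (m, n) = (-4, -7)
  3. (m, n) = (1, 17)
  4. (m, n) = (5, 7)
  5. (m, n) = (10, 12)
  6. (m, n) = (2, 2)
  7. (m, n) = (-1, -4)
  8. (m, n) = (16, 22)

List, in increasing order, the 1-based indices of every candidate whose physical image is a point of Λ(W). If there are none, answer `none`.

τ' = (1−√5)/2 ≈ -0.61803.
#1 (12,3): internal coord 12 + (3)·τ' = +10.14590; +10.14590 ∉ [0.9, 1.5) → out
#2 (-4,-7): internal coord -4 + (-7)·τ' = +0.32624; +0.32624 ∉ [0.9, 1.5) → out
#3 (1,17): internal coord 1 + (17)·τ' = -9.50658; -9.50658 ∉ [0.9, 1.5) → out
#4 (5,7): internal coord 5 + (7)·τ' = +0.67376; +0.67376 ∉ [0.9, 1.5) → out
#5 (10,12): internal coord 10 + (12)·τ' = +2.58359; +2.58359 ∉ [0.9, 1.5) → out
#6 (2,2): internal coord 2 + (2)·τ' = +0.76393; +0.76393 ∉ [0.9, 1.5) → out
#7 (-1,-4): internal coord -1 + (-4)·τ' = +1.47214; +1.47214 ∈ [0.9, 1.5) → IN Λ
#8 (16,22): internal coord 16 + (22)·τ' = +2.40325; +2.40325 ∉ [0.9, 1.5) → out

7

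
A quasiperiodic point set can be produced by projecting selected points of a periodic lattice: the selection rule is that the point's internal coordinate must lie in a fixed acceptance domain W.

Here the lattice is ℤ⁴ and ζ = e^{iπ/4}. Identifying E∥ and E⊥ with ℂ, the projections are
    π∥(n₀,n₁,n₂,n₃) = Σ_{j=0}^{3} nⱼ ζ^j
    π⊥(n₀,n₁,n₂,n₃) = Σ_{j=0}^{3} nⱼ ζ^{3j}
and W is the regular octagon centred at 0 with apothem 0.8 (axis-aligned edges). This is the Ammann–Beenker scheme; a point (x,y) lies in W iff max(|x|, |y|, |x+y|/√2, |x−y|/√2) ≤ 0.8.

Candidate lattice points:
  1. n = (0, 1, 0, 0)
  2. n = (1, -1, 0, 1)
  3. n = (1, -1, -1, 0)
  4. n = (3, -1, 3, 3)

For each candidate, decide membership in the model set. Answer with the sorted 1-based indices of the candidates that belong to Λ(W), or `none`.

π⊥(n) = n₀ + n₁ζ³ + n₂ζ⁶ + n₃ζ⁹ where ζ = e^{iπ/4}.
#1 (0, 1, 0, 0): internal (-0.707107, 0.707107); octagon support 1.000000 vs apothem 0.8 → ∉ W
#2 (1, -1, 0, 1): internal (2.414214, 0.000000); octagon support 2.414214 vs apothem 0.8 → ∉ W
#3 (1, -1, -1, 0): internal (1.707107, 0.292893); octagon support 1.707107 vs apothem 0.8 → ∉ W
#4 (3, -1, 3, 3): internal (5.828427, -1.585786); octagon support 5.828427 vs apothem 0.8 → ∉ W

none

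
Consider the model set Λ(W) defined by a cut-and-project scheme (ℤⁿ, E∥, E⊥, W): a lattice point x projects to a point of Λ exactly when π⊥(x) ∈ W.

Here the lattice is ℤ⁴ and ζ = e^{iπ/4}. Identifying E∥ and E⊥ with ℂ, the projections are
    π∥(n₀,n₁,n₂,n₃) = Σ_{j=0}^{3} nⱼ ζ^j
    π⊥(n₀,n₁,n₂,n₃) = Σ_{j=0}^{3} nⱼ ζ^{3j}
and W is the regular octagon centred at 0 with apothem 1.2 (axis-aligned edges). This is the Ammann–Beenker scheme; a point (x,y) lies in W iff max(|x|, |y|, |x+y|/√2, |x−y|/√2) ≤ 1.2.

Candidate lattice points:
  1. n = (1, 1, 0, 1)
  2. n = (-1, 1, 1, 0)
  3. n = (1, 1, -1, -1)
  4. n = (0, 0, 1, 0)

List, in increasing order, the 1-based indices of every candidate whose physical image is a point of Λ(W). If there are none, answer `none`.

With ζ = e^{iπ/4} the internal vectors are ζ^0,ζ^3,ζ^6,ζ^9.
#1 (1, 1, 0, 1): internal (1.0000, 1.4142); octagon support 1.7071 vs apothem 1.2 → ∉ W
#2 (-1, 1, 1, 0): internal (-1.7071, -0.2929); octagon support 1.7071 vs apothem 1.2 → ∉ W
#3 (1, 1, -1, -1): internal (-0.4142, 1.0000); octagon support 1.0000 vs apothem 1.2 → ∈ W
#4 (0, 0, 1, 0): internal (0.0000, -1.0000); octagon support 1.0000 vs apothem 1.2 → ∈ W

3, 4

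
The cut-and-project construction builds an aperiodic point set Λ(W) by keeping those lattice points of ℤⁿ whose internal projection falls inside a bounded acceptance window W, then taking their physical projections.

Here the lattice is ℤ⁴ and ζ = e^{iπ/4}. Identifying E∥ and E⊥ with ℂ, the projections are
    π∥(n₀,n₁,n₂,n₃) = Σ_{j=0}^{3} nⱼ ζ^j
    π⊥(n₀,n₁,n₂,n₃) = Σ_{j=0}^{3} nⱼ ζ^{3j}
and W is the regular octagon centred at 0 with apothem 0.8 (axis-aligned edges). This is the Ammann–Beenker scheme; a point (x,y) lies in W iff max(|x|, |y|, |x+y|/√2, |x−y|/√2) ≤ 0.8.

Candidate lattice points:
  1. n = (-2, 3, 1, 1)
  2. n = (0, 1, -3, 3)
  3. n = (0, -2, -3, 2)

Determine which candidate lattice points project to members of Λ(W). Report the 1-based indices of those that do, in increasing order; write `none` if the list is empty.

none

With ζ = e^{iπ/4} the internal vectors are ζ^0,ζ^3,ζ^6,ζ^9.
#1 (-2, 3, 1, 1): internal (-3.414214, 1.828427); octagon support 3.707107 vs apothem 0.8 → ∉ W
#2 (0, 1, -3, 3): internal (1.414214, 5.828427); octagon support 5.828427 vs apothem 0.8 → ∉ W
#3 (0, -2, -3, 2): internal (2.828427, 3.000000); octagon support 4.121320 vs apothem 0.8 → ∉ W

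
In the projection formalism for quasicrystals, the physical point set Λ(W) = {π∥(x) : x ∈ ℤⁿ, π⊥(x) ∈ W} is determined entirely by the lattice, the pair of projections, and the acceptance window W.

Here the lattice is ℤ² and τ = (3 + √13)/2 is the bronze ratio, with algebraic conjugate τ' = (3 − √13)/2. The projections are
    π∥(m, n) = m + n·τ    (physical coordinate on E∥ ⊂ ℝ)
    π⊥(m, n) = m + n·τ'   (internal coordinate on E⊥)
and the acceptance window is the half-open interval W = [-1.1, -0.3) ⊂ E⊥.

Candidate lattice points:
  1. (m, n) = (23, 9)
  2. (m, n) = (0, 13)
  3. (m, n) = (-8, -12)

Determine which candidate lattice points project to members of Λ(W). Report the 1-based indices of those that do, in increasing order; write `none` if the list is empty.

Numerically τ ≈ 3.302776 and τ' = −1/τ ≈ -0.302776.
candidate 1: (m,n)=(23,9) → π∥ = 23+9·τ ≈ 52.724981, π⊥ = 23+9·τ' ≈ 20.275019 ∉ [-1.1, -0.3) ⇒ out
candidate 2: (m,n)=(0,13) → π∥ = 0+13·τ ≈ 42.936083, π⊥ = 0+13·τ' ≈ -3.936083 ∉ [-1.1, -0.3) ⇒ out
candidate 3: (m,n)=(-8,-12) → π∥ = -8-12·τ ≈ -47.633308, π⊥ = -8-12·τ' ≈ -4.366692 ∉ [-1.1, -0.3) ⇒ out

none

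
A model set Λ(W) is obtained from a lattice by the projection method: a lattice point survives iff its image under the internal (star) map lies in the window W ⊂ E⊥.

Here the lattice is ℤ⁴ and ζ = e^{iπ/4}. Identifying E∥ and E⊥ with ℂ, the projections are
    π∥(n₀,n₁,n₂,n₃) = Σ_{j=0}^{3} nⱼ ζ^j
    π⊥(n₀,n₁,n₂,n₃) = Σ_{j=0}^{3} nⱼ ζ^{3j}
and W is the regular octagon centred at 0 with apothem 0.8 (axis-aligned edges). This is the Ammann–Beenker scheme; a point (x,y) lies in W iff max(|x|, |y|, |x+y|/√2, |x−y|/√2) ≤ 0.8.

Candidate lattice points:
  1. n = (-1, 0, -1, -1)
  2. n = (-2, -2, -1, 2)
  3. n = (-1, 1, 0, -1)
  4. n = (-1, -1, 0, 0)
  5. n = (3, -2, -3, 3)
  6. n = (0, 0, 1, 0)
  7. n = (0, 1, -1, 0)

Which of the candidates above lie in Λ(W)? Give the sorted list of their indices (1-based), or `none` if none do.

4

With ζ = e^{iπ/4} the internal vectors are ζ^0,ζ^3,ζ^6,ζ^9.
candidate 1: n = (-1, 0, -1, -1) → π⊥ ≈ (-1.70711, +0.29289); max(|x|,|y|,|x±y|/√2) = 1.70711 > 0.8 ⇒ ∉ W
candidate 2: n = (-2, -2, -1, 2) → π⊥ ≈ (+0.82843, +1.00000); max(|x|,|y|,|x±y|/√2) = 1.29289 > 0.8 ⇒ ∉ W
candidate 3: n = (-1, 1, 0, -1) → π⊥ ≈ (-2.41421, +0.00000); max(|x|,|y|,|x±y|/√2) = 2.41421 > 0.8 ⇒ ∉ W
candidate 4: n = (-1, -1, 0, 0) → π⊥ ≈ (-0.29289, -0.70711); max(|x|,|y|,|x±y|/√2) = 0.70711 ≤ 0.8 ⇒ ∈ W
candidate 5: n = (3, -2, -3, 3) → π⊥ ≈ (+6.53553, +3.70711); max(|x|,|y|,|x±y|/√2) = 7.24264 > 0.8 ⇒ ∉ W
candidate 6: n = (0, 0, 1, 0) → π⊥ ≈ (+0.00000, -1.00000); max(|x|,|y|,|x±y|/√2) = 1.00000 > 0.8 ⇒ ∉ W
candidate 7: n = (0, 1, -1, 0) → π⊥ ≈ (-0.70711, +1.70711); max(|x|,|y|,|x±y|/√2) = 1.70711 > 0.8 ⇒ ∉ W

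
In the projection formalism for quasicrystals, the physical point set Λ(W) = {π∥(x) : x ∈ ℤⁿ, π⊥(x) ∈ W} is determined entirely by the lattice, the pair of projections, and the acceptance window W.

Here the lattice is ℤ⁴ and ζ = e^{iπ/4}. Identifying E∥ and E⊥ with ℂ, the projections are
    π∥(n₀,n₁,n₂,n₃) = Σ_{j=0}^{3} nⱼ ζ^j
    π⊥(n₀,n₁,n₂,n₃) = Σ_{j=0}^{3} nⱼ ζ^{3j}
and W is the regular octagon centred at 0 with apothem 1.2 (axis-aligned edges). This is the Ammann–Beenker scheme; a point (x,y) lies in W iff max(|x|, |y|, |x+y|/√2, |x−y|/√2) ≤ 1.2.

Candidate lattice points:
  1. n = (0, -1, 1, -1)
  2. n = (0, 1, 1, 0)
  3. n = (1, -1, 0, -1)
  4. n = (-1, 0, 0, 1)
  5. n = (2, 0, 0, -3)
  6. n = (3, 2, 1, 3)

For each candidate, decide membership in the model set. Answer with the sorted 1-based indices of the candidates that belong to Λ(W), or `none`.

π⊥(n) = n₀ + n₁ζ³ + n₂ζ⁶ + n₃ζ⁹ where ζ = e^{iπ/4}.
#1 (0, -1, 1, -1): internal (0.00000, -2.41421); octagon support 2.41421 vs apothem 1.2 → ∉ W
#2 (0, 1, 1, 0): internal (-0.70711, -0.29289); octagon support 0.70711 vs apothem 1.2 → ∈ W
#3 (1, -1, 0, -1): internal (1.00000, -1.41421); octagon support 1.70711 vs apothem 1.2 → ∉ W
#4 (-1, 0, 0, 1): internal (-0.29289, 0.70711); octagon support 0.70711 vs apothem 1.2 → ∈ W
#5 (2, 0, 0, -3): internal (-0.12132, -2.12132); octagon support 2.12132 vs apothem 1.2 → ∉ W
#6 (3, 2, 1, 3): internal (3.70711, 2.53553); octagon support 4.41421 vs apothem 1.2 → ∉ W

2, 4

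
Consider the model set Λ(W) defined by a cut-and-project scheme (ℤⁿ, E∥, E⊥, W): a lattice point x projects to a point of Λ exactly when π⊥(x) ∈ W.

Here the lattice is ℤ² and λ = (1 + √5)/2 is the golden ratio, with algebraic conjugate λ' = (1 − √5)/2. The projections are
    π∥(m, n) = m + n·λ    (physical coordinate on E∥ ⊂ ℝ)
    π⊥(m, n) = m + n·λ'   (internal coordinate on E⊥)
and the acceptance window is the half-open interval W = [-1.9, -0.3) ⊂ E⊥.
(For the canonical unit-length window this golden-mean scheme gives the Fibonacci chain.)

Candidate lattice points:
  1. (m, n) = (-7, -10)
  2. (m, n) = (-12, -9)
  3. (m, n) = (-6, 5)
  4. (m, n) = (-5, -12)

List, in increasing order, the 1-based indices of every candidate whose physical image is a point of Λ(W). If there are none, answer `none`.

Compute λ' = (1−√5)/2 = -0.618034, so π⊥(m,n) = m -0.618034·n.
#1 (-7,-10): internal coord -7 + (-10)·λ' = -0.819660; -0.819660 ∈ [-1.9, -0.3) → IN Λ
#2 (-12,-9): internal coord -12 + (-9)·λ' = -6.437694; -6.437694 ∉ [-1.9, -0.3) → out
#3 (-6,5): internal coord -6 + (5)·λ' = -9.090170; -9.090170 ∉ [-1.9, -0.3) → out
#4 (-5,-12): internal coord -5 + (-12)·λ' = +2.416408; +2.416408 ∉ [-1.9, -0.3) → out

1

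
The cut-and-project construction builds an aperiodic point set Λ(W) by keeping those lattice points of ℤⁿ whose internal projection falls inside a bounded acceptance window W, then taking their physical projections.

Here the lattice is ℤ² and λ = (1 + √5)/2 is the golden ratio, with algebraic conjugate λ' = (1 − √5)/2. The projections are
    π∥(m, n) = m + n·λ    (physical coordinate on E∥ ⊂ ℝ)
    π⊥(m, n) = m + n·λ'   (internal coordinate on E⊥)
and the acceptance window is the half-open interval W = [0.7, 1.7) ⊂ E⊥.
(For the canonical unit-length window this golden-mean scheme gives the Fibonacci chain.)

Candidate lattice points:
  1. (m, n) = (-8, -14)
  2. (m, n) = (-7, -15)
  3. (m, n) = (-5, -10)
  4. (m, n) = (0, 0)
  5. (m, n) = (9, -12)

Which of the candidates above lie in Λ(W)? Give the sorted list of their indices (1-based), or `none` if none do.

3

Compute λ' = (1−√5)/2 = -0.6180, so π⊥(m,n) = m -0.6180·n.
#1 (-8,-14): internal coord -8 + (-14)·λ' = +0.6525; +0.6525 ∉ [0.7, 1.7) → out
#2 (-7,-15): internal coord -7 + (-15)·λ' = +2.2705; +2.2705 ∉ [0.7, 1.7) → out
#3 (-5,-10): internal coord -5 + (-10)·λ' = +1.1803; +1.1803 ∈ [0.7, 1.7) → IN Λ
#4 (0,0): internal coord 0 + (0)·λ' = +0.0000; +0.0000 ∉ [0.7, 1.7) → out
#5 (9,-12): internal coord 9 + (-12)·λ' = +16.4164; +16.4164 ∉ [0.7, 1.7) → out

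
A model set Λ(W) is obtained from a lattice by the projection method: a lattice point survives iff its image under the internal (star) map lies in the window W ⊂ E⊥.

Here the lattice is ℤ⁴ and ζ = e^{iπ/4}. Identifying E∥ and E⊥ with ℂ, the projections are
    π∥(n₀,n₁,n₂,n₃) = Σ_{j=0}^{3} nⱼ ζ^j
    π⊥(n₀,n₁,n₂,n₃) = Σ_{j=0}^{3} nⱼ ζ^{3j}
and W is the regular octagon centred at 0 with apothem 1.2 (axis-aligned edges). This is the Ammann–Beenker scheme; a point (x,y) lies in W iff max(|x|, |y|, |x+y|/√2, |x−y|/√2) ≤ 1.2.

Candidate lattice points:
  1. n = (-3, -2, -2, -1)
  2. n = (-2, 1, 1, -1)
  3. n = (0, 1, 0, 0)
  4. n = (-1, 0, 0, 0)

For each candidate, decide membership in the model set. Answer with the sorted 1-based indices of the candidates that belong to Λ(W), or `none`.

With ζ = e^{iπ/4} the internal vectors are ζ^0,ζ^3,ζ^6,ζ^9.
#1 (-3, -2, -2, -1): internal (-2.29289, -0.12132); octagon support 2.29289 vs apothem 1.2 → ∉ W
#2 (-2, 1, 1, -1): internal (-3.41421, -1.00000); octagon support 3.41421 vs apothem 1.2 → ∉ W
#3 (0, 1, 0, 0): internal (-0.70711, 0.70711); octagon support 1.00000 vs apothem 1.2 → ∈ W
#4 (-1, 0, 0, 0): internal (-1.00000, 0.00000); octagon support 1.00000 vs apothem 1.2 → ∈ W

3, 4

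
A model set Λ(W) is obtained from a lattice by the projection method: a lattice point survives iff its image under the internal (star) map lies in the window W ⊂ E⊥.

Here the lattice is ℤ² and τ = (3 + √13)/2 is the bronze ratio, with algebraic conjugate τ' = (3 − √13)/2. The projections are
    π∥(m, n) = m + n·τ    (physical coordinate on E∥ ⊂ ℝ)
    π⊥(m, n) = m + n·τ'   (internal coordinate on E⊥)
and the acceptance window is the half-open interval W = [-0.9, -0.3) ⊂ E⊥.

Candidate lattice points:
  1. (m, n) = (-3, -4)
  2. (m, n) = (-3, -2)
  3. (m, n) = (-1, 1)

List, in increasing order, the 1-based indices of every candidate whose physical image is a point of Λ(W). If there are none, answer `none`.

Numerically τ ≈ 3.3028 and τ' = −1/τ ≈ -0.3028.
#1 (-3,-4): internal coord -3 + (-4)·τ' = -1.7889; -1.7889 ∉ [-0.9, -0.3) → out
#2 (-3,-2): internal coord -3 + (-2)·τ' = -2.3944; -2.3944 ∉ [-0.9, -0.3) → out
#3 (-1,1): internal coord -1 + (1)·τ' = -1.3028; -1.3028 ∉ [-0.9, -0.3) → out

none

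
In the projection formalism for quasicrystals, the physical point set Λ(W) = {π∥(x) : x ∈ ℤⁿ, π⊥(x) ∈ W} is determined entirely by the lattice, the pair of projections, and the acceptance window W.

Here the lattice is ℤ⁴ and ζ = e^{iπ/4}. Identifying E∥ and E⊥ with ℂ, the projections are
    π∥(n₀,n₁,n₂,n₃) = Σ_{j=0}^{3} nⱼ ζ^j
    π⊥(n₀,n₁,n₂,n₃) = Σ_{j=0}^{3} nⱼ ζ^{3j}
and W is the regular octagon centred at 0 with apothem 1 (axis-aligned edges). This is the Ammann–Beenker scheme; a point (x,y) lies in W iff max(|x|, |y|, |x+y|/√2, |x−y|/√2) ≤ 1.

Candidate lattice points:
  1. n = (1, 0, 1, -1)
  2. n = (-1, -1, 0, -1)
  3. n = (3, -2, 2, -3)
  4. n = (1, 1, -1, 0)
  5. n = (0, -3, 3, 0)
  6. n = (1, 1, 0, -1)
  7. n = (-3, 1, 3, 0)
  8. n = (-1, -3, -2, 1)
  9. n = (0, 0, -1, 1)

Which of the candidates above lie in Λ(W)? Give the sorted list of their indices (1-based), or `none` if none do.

6

π⊥(n) = n₀ + n₁ζ³ + n₂ζ⁶ + n₃ζ⁹ where ζ = e^{iπ/4}.
candidate 1: n = (1, 0, 1, -1) → π⊥ ≈ (+0.292893, -1.707107); max(|x|,|y|,|x±y|/√2) = 1.707107 > 1 ⇒ ∉ W
candidate 2: n = (-1, -1, 0, -1) → π⊥ ≈ (-1.000000, -1.414214); max(|x|,|y|,|x±y|/√2) = 1.707107 > 1 ⇒ ∉ W
candidate 3: n = (3, -2, 2, -3) → π⊥ ≈ (+2.292893, -5.535534); max(|x|,|y|,|x±y|/√2) = 5.535534 > 1 ⇒ ∉ W
candidate 4: n = (1, 1, -1, 0) → π⊥ ≈ (+0.292893, +1.707107); max(|x|,|y|,|x±y|/√2) = 1.707107 > 1 ⇒ ∉ W
candidate 5: n = (0, -3, 3, 0) → π⊥ ≈ (+2.121320, -5.121320); max(|x|,|y|,|x±y|/√2) = 5.121320 > 1 ⇒ ∉ W
candidate 6: n = (1, 1, 0, -1) → π⊥ ≈ (-0.414214, +0.000000); max(|x|,|y|,|x±y|/√2) = 0.414214 ≤ 1 ⇒ ∈ W
candidate 7: n = (-3, 1, 3, 0) → π⊥ ≈ (-3.707107, -2.292893); max(|x|,|y|,|x±y|/√2) = 4.242641 > 1 ⇒ ∉ W
candidate 8: n = (-1, -3, -2, 1) → π⊥ ≈ (+1.828427, +0.585786); max(|x|,|y|,|x±y|/√2) = 1.828427 > 1 ⇒ ∉ W
candidate 9: n = (0, 0, -1, 1) → π⊥ ≈ (+0.707107, +1.707107); max(|x|,|y|,|x±y|/√2) = 1.707107 > 1 ⇒ ∉ W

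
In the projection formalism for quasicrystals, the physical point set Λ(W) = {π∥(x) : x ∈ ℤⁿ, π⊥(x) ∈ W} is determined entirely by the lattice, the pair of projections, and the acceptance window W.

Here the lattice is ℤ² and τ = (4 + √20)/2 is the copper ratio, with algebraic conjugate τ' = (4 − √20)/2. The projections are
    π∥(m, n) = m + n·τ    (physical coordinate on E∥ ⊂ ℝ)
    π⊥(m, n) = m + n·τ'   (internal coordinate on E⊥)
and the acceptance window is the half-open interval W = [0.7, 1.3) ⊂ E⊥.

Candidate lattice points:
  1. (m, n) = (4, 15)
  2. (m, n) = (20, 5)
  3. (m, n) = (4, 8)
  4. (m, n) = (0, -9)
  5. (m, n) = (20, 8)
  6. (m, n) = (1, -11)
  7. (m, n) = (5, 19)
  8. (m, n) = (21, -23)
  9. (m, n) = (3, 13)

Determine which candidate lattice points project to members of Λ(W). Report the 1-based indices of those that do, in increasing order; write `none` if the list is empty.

τ' = (4−√20)/2 ≈ -0.2361.
[1] lift (4,15): star map gives 0.4590; window check 0.7 ≤ 0.4590 < 1.3 is false → out
[2] lift (20,5): star map gives 18.8197; window check 0.7 ≤ 18.8197 < 1.3 is false → out
[3] lift (4,8): star map gives 2.1115; window check 0.7 ≤ 2.1115 < 1.3 is false → out
[4] lift (0,-9): star map gives 2.1246; window check 0.7 ≤ 2.1246 < 1.3 is false → out
[5] lift (20,8): star map gives 18.1115; window check 0.7 ≤ 18.1115 < 1.3 is false → out
[6] lift (1,-11): star map gives 3.5967; window check 0.7 ≤ 3.5967 < 1.3 is false → out
[7] lift (5,19): star map gives 0.5147; window check 0.7 ≤ 0.5147 < 1.3 is false → out
[8] lift (21,-23): star map gives 26.4296; window check 0.7 ≤ 26.4296 < 1.3 is false → out
[9] lift (3,13): star map gives -0.0689; window check 0.7 ≤ -0.0689 < 1.3 is false → out

none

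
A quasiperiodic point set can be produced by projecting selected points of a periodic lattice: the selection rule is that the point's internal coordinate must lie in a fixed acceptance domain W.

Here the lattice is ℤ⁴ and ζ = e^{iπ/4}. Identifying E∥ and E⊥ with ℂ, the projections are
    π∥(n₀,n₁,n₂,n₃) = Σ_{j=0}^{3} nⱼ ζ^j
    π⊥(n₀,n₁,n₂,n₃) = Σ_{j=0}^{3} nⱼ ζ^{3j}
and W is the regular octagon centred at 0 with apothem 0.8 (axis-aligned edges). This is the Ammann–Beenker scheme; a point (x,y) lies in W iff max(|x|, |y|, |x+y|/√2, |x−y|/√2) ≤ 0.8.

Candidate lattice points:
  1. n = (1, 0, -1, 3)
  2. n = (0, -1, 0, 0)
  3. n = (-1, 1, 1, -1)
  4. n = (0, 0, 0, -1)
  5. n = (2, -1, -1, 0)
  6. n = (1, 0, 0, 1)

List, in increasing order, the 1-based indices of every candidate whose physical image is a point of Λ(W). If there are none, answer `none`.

none

π⊥(n) = n₀ + n₁ζ³ + n₂ζ⁶ + n₃ζ⁹ where ζ = e^{iπ/4}.
#1 (1, 0, -1, 3): internal (3.121320, 3.121320); octagon support 4.414214 vs apothem 0.8 → ∉ W
#2 (0, -1, 0, 0): internal (0.707107, -0.707107); octagon support 1.000000 vs apothem 0.8 → ∉ W
#3 (-1, 1, 1, -1): internal (-2.414214, -1.000000); octagon support 2.414214 vs apothem 0.8 → ∉ W
#4 (0, 0, 0, -1): internal (-0.707107, -0.707107); octagon support 1.000000 vs apothem 0.8 → ∉ W
#5 (2, -1, -1, 0): internal (2.707107, 0.292893); octagon support 2.707107 vs apothem 0.8 → ∉ W
#6 (1, 0, 0, 1): internal (1.707107, 0.707107); octagon support 1.707107 vs apothem 0.8 → ∉ W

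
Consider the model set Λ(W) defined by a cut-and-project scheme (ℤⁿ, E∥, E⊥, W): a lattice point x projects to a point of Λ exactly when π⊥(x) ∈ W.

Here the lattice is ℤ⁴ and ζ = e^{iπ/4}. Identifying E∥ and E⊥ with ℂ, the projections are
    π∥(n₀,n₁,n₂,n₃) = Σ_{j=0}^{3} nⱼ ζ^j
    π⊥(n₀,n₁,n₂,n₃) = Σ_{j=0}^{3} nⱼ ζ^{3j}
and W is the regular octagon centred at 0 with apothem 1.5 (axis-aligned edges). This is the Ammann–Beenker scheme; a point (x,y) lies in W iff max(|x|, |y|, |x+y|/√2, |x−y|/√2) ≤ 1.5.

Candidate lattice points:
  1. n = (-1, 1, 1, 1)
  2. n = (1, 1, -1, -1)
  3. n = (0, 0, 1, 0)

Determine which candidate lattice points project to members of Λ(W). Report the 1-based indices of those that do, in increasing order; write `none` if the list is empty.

With ζ = e^{iπ/4} the internal vectors are ζ^0,ζ^3,ζ^6,ζ^9.
candidate 1: n = (-1, 1, 1, 1) → π⊥ ≈ (-1.000000, +0.414214); max(|x|,|y|,|x±y|/√2) = 1.000000 ≤ 1.5 ⇒ ∈ W
candidate 2: n = (1, 1, -1, -1) → π⊥ ≈ (-0.414214, +1.000000); max(|x|,|y|,|x±y|/√2) = 1.000000 ≤ 1.5 ⇒ ∈ W
candidate 3: n = (0, 0, 1, 0) → π⊥ ≈ (+0.000000, -1.000000); max(|x|,|y|,|x±y|/√2) = 1.000000 ≤ 1.5 ⇒ ∈ W

1, 2, 3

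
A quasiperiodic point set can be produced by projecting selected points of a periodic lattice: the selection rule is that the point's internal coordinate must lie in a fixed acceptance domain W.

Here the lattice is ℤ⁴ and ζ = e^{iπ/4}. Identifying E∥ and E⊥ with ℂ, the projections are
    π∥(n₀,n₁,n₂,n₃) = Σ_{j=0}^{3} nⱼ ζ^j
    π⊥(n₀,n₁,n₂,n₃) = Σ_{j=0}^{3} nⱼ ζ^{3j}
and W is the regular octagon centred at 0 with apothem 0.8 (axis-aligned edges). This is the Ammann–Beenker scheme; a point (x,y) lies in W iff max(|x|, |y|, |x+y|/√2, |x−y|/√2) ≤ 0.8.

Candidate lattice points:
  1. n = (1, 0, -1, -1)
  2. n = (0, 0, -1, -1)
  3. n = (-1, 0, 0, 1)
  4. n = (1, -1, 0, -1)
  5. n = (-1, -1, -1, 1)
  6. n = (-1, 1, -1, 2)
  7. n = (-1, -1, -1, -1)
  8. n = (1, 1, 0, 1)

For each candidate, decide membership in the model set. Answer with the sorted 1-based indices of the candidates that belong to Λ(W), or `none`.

With ζ = e^{iπ/4} the internal vectors are ζ^0,ζ^3,ζ^6,ζ^9.
#1 (1, 0, -1, -1): internal (0.2929, 0.2929); octagon support 0.4142 vs apothem 0.8 → ∈ W
#2 (0, 0, -1, -1): internal (-0.7071, 0.2929); octagon support 0.7071 vs apothem 0.8 → ∈ W
#3 (-1, 0, 0, 1): internal (-0.2929, 0.7071); octagon support 0.7071 vs apothem 0.8 → ∈ W
#4 (1, -1, 0, -1): internal (1.0000, -1.4142); octagon support 1.7071 vs apothem 0.8 → ∉ W
#5 (-1, -1, -1, 1): internal (0.4142, 1.0000); octagon support 1.0000 vs apothem 0.8 → ∉ W
#6 (-1, 1, -1, 2): internal (-0.2929, 3.1213); octagon support 3.1213 vs apothem 0.8 → ∉ W
#7 (-1, -1, -1, -1): internal (-1.0000, -0.4142); octagon support 1.0000 vs apothem 0.8 → ∉ W
#8 (1, 1, 0, 1): internal (1.0000, 1.4142); octagon support 1.7071 vs apothem 0.8 → ∉ W

1, 2, 3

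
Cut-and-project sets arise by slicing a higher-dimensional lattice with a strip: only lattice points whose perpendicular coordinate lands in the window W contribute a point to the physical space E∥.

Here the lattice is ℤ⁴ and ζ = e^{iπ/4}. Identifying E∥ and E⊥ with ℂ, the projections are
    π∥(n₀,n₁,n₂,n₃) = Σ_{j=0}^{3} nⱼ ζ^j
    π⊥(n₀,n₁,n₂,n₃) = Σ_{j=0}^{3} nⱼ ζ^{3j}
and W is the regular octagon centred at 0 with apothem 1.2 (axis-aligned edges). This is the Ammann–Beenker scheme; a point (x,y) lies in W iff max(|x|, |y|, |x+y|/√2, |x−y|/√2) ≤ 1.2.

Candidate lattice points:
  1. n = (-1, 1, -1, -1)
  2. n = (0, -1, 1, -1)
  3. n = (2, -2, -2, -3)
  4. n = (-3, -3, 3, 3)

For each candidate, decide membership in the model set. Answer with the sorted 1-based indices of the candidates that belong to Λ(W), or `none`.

π⊥(n) = n₀ + n₁ζ³ + n₂ζ⁶ + n₃ζ⁹ where ζ = e^{iπ/4}.
candidate 1: n = (-1, 1, -1, -1) → π⊥ ≈ (-2.41421, +1.00000); max(|x|,|y|,|x±y|/√2) = 2.41421 > 1.2 ⇒ ∉ W
candidate 2: n = (0, -1, 1, -1) → π⊥ ≈ (+0.00000, -2.41421); max(|x|,|y|,|x±y|/√2) = 2.41421 > 1.2 ⇒ ∉ W
candidate 3: n = (2, -2, -2, -3) → π⊥ ≈ (+1.29289, -1.53553); max(|x|,|y|,|x±y|/√2) = 2.00000 > 1.2 ⇒ ∉ W
candidate 4: n = (-3, -3, 3, 3) → π⊥ ≈ (+1.24264, -3.00000); max(|x|,|y|,|x±y|/√2) = 3.00000 > 1.2 ⇒ ∉ W

none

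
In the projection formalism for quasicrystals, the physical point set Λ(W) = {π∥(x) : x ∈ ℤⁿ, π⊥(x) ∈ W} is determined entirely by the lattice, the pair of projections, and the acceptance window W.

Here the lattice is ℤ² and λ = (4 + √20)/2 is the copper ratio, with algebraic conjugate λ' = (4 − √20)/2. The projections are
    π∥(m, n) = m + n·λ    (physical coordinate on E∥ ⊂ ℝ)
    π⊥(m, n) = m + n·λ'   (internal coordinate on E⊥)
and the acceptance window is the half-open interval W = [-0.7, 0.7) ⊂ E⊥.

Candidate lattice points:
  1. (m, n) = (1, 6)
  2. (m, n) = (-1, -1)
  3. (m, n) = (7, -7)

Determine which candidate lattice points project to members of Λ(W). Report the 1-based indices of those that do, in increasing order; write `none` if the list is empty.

Numerically λ ≈ 4.23607 and λ' = −1/λ ≈ -0.23607.
candidate 1: (m,n)=(1,6) → π∥ = 1+6·λ ≈ 26.41641, π⊥ = 1+6·λ' ≈ -0.41641 ∈ [-0.7, 0.7) ⇒ IN Λ
candidate 2: (m,n)=(-1,-1) → π∥ = -1-1·λ ≈ -5.23607, π⊥ = -1-1·λ' ≈ -0.76393 ∉ [-0.7, 0.7) ⇒ out
candidate 3: (m,n)=(7,-7) → π∥ = 7-7·λ ≈ -22.65248, π⊥ = 7-7·λ' ≈ 8.65248 ∉ [-0.7, 0.7) ⇒ out

1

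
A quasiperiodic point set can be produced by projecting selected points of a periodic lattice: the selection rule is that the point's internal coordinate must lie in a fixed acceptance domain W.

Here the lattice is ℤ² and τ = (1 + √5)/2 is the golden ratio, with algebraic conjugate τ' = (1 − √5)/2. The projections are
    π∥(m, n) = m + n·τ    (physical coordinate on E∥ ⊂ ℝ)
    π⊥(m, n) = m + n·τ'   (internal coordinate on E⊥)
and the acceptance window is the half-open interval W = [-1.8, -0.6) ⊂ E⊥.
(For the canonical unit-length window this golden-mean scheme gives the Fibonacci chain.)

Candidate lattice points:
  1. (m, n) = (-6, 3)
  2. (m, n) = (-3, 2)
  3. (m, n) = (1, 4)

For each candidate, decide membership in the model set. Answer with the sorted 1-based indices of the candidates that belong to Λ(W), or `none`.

3

Numerically τ ≈ 1.618034 and τ' = −1/τ ≈ -0.618034.
#1 (-6,3): internal coord -6 + (3)·τ' = -7.854102; -7.854102 ∉ [-1.8, -0.6) → out
#2 (-3,2): internal coord -3 + (2)·τ' = -4.236068; -4.236068 ∉ [-1.8, -0.6) → out
#3 (1,4): internal coord 1 + (4)·τ' = -1.472136; -1.472136 ∈ [-1.8, -0.6) → IN Λ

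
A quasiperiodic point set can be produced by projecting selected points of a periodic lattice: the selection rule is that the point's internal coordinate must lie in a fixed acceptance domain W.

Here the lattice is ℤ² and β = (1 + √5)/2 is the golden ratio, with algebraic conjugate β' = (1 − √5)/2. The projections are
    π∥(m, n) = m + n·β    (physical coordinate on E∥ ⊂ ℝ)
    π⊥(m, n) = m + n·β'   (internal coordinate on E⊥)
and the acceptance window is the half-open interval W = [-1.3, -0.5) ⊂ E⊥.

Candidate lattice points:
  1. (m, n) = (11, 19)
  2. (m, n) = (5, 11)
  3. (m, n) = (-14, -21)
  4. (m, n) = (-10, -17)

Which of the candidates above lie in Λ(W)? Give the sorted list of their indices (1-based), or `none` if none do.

Numerically β ≈ 1.618034 and β' = −1/β ≈ -0.618034.
#1 (11,19): internal coord 11 + (19)·β' = -0.742646; -0.742646 ∈ [-1.3, -0.5) → IN Λ
#2 (5,11): internal coord 5 + (11)·β' = -1.798374; -1.798374 ∉ [-1.3, -0.5) → out
#3 (-14,-21): internal coord -14 + (-21)·β' = -1.021286; -1.021286 ∈ [-1.3, -0.5) → IN Λ
#4 (-10,-17): internal coord -10 + (-17)·β' = +0.506578; +0.506578 ∉ [-1.3, -0.5) → out

1, 3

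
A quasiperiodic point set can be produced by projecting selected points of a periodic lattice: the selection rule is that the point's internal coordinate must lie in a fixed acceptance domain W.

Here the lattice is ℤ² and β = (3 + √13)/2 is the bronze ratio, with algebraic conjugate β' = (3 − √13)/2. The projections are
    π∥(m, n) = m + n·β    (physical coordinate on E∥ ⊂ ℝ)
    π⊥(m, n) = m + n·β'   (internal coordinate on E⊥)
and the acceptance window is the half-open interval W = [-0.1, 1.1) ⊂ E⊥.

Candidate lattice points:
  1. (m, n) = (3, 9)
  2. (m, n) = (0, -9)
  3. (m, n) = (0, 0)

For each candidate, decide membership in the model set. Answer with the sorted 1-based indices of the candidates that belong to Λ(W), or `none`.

Compute β' = (3−√13)/2 = -0.302776, so π⊥(m,n) = m -0.302776·n.
#1 (3,9): internal coord 3 + (9)·β' = +0.275019; +0.275019 ∈ [-0.1, 1.1) → IN Λ
#2 (0,-9): internal coord 0 + (-9)·β' = +2.724981; +2.724981 ∉ [-0.1, 1.1) → out
#3 (0,0): internal coord 0 + (0)·β' = +0.000000; +0.000000 ∈ [-0.1, 1.1) → IN Λ

1, 3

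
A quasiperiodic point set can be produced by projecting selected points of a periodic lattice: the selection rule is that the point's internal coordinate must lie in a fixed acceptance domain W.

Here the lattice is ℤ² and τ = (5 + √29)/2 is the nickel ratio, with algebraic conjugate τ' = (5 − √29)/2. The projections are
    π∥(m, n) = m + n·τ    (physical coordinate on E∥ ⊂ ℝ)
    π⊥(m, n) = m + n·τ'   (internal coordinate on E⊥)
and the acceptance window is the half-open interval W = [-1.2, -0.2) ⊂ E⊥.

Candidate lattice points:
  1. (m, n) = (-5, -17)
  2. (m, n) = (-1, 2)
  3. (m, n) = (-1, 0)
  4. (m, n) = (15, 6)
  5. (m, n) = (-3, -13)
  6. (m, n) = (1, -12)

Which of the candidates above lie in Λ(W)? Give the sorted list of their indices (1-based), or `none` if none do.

Numerically τ ≈ 5.19258 and τ' = −1/τ ≈ -0.19258.
[1] lift (-5,-17): star map gives -1.72610; window check -1.2 ≤ -1.72610 < -0.2 is false → out
[2] lift (-1,2): star map gives -1.38516; window check -1.2 ≤ -1.38516 < -0.2 is false → out
[3] lift (-1,0): star map gives -1.00000; window check -1.2 ≤ -1.00000 < -0.2 is true → IN Λ
[4] lift (15,6): star map gives 13.84451; window check -1.2 ≤ 13.84451 < -0.2 is false → out
[5] lift (-3,-13): star map gives -0.49643; window check -1.2 ≤ -0.49643 < -0.2 is true → IN Λ
[6] lift (1,-12): star map gives 3.31099; window check -1.2 ≤ 3.31099 < -0.2 is false → out

3, 5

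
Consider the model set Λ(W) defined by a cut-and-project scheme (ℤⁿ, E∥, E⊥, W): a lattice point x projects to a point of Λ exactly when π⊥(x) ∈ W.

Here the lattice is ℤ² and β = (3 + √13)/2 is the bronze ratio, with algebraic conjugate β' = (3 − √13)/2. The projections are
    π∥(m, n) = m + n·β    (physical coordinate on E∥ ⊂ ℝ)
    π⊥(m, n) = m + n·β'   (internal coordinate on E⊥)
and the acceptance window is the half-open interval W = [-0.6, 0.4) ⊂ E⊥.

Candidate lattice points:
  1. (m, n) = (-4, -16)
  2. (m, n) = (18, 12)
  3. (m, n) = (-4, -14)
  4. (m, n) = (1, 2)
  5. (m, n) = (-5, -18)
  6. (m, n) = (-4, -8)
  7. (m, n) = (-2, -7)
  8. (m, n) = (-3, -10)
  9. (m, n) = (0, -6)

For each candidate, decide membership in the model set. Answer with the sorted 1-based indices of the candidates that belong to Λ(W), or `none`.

Compute β' = (3−√13)/2 = -0.302776, so π⊥(m,n) = m -0.302776·n.
candidate 1: (m,n)=(-4,-16) → π∥ = -4-16·β ≈ -56.844410, π⊥ = -4-16·β' ≈ 0.844410 ∉ [-0.6, 0.4) ⇒ out
candidate 2: (m,n)=(18,12) → π∥ = 18+12·β ≈ 57.633308, π⊥ = 18+12·β' ≈ 14.366692 ∉ [-0.6, 0.4) ⇒ out
candidate 3: (m,n)=(-4,-14) → π∥ = -4-14·β ≈ -50.238859, π⊥ = -4-14·β' ≈ 0.238859 ∈ [-0.6, 0.4) ⇒ IN Λ
candidate 4: (m,n)=(1,2) → π∥ = 1+2·β ≈ 7.605551, π⊥ = 1+2·β' ≈ 0.394449 ∈ [-0.6, 0.4) ⇒ IN Λ
candidate 5: (m,n)=(-5,-18) → π∥ = -5-18·β ≈ -64.449961, π⊥ = -5-18·β' ≈ 0.449961 ∉ [-0.6, 0.4) ⇒ out
candidate 6: (m,n)=(-4,-8) → π∥ = -4-8·β ≈ -30.422205, π⊥ = -4-8·β' ≈ -1.577795 ∉ [-0.6, 0.4) ⇒ out
candidate 7: (m,n)=(-2,-7) → π∥ = -2-7·β ≈ -25.119429, π⊥ = -2-7·β' ≈ 0.119429 ∈ [-0.6, 0.4) ⇒ IN Λ
candidate 8: (m,n)=(-3,-10) → π∥ = -3-10·β ≈ -36.027756, π⊥ = -3-10·β' ≈ 0.027756 ∈ [-0.6, 0.4) ⇒ IN Λ
candidate 9: (m,n)=(0,-6) → π∥ = 0-6·β ≈ -19.816654, π⊥ = 0-6·β' ≈ 1.816654 ∉ [-0.6, 0.4) ⇒ out

3, 4, 7, 8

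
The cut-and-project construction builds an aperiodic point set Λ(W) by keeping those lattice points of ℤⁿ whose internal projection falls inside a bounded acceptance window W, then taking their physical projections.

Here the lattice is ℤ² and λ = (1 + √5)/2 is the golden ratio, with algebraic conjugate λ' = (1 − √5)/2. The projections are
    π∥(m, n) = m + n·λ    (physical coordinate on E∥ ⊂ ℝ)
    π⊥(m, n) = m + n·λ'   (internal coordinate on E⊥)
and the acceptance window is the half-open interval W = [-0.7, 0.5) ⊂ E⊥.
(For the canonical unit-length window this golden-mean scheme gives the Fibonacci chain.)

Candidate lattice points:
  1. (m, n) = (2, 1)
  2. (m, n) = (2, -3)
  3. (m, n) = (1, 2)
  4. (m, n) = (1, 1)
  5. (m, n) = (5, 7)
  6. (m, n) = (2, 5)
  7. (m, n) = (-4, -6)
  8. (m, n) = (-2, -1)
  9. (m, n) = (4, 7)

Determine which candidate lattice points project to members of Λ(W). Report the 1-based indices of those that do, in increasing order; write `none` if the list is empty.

3, 4, 7, 9

λ' = (1−√5)/2 ≈ -0.61803.
[1] lift (2,1): star map gives 1.38197; window check -0.7 ≤ 1.38197 < 0.5 is false → out
[2] lift (2,-3): star map gives 3.85410; window check -0.7 ≤ 3.85410 < 0.5 is false → out
[3] lift (1,2): star map gives -0.23607; window check -0.7 ≤ -0.23607 < 0.5 is true → IN Λ
[4] lift (1,1): star map gives 0.38197; window check -0.7 ≤ 0.38197 < 0.5 is true → IN Λ
[5] lift (5,7): star map gives 0.67376; window check -0.7 ≤ 0.67376 < 0.5 is false → out
[6] lift (2,5): star map gives -1.09017; window check -0.7 ≤ -1.09017 < 0.5 is false → out
[7] lift (-4,-6): star map gives -0.29180; window check -0.7 ≤ -0.29180 < 0.5 is true → IN Λ
[8] lift (-2,-1): star map gives -1.38197; window check -0.7 ≤ -1.38197 < 0.5 is false → out
[9] lift (4,7): star map gives -0.32624; window check -0.7 ≤ -0.32624 < 0.5 is true → IN Λ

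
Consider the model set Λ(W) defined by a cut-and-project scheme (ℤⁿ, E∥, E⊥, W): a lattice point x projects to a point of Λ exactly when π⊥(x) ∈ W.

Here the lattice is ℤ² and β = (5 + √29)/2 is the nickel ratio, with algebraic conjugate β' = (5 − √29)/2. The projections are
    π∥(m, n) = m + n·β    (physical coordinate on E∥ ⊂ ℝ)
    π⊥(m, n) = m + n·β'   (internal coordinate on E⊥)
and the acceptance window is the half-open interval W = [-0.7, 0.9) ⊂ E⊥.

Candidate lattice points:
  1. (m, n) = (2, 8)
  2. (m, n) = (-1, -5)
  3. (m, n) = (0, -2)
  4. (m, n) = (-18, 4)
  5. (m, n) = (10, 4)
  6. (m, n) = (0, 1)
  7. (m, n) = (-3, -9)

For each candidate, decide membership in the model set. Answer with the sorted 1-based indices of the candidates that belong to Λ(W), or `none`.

β' = (5−√29)/2 ≈ -0.192582.
[1] lift (2,8): star map gives 0.459341; window check -0.7 ≤ 0.459341 < 0.9 is true → IN Λ
[2] lift (-1,-5): star map gives -0.037088; window check -0.7 ≤ -0.037088 < 0.9 is true → IN Λ
[3] lift (0,-2): star map gives 0.385165; window check -0.7 ≤ 0.385165 < 0.9 is true → IN Λ
[4] lift (-18,4): star map gives -18.770330; window check -0.7 ≤ -18.770330 < 0.9 is false → out
[5] lift (10,4): star map gives 9.229670; window check -0.7 ≤ 9.229670 < 0.9 is false → out
[6] lift (0,1): star map gives -0.192582; window check -0.7 ≤ -0.192582 < 0.9 is true → IN Λ
[7] lift (-3,-9): star map gives -1.266758; window check -0.7 ≤ -1.266758 < 0.9 is false → out

1, 2, 3, 6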